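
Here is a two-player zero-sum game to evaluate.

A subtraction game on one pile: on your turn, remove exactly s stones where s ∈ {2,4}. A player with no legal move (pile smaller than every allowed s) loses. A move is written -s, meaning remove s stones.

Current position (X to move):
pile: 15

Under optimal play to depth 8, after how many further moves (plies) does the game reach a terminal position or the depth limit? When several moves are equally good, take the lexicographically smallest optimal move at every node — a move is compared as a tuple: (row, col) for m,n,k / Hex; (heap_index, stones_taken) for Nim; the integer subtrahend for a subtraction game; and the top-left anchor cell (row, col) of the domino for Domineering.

PV length from [15]: 5 plies

p1 X@[15]: -2[13]+1* -4[11]-1
p2 O@[13]: -2[11]-1* -4[9]-1
p3 X@[11]: -2[9]-1 -4[7]+1*
p4 O@[7]: -2[5]-1* -4[3]-1
p5 X@[5]: -2[3]-1 -4[1]+1*
p6 O@[1] terminal -1; root [15] d8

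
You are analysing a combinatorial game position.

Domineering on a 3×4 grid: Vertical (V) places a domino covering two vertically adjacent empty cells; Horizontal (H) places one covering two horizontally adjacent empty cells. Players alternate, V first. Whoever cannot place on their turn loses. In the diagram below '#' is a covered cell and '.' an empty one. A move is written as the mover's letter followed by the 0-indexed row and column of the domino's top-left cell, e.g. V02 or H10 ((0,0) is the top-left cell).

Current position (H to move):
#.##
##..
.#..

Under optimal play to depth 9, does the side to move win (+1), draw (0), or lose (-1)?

value(#.##/##../.#.., H) = +1

[#.##/##../.#..] H move#1: H12:+1/#.##/####/.#..*, H22:+1/#.##/##../.###
[#.##/####/.#..] end (terminal -1, V#2); searched #.##/##../.#.. to 9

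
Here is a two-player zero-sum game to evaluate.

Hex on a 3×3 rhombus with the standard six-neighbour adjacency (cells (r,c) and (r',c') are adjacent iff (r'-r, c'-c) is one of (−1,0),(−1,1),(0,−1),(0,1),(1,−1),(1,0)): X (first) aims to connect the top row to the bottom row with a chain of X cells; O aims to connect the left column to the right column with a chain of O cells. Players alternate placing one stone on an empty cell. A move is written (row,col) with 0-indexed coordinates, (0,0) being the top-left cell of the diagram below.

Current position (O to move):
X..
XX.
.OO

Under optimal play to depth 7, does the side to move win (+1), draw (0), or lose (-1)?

[X../XX./.OO] O move#1: (0,1):-1/XO./XX./.OO, (0,2):-1/X.O/XX./.OO, (1,2):-1/X../XXO/.OO, (2,0):+1/X../XX./OOO*
[X../XX./OOO] end (terminal -1, X#2); searched X../XX./.OO to 7

value(X../XX./.OO, O) = +1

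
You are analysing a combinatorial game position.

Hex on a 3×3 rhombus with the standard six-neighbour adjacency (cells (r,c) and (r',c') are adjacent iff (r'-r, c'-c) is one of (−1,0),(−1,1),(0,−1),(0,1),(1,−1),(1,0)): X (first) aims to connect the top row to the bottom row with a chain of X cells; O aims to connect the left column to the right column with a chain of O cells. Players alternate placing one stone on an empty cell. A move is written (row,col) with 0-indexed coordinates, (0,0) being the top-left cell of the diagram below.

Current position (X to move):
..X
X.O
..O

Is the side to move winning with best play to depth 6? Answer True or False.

p1 X@[..X/X.O/..O]: (0,0)[X.X/X.O/..O]-1 (0,1)[.XX/X.O/..O]-1 (1,1)[..X/XXO/..O]+1* (2,0)[..X/X.O/X.O]+1 (2,1)[..X/X.O/.XO]+1
p2 O@[..X/XXO/..O]: (0,0)[O.X/XXO/..O]-1* (0,1)[.OX/XXO/..O]-1 (2,0)[..X/XXO/O.O]-1 (2,1)[..X/XXO/.OO]-1
p3 X@[O.X/XXO/..O]: (0,1)[OXX/XXO/..O]+1* (2,0)[O.X/XXO/X.O]+1 (2,1)[O.X/XXO/.XO]+1
p4 O@[OXX/XXO/..O]: (2,0)[OXX/XXO/O.O]-1* (2,1)[OXX/XXO/.OO]-1
p5 X@[OXX/XXO/O.O]: (2,1)[OXX/XXO/OXO]+1*
p6 O@[OXX/XXO/OXO] terminal -1; root [..X/X.O/..O] d6

X winning at [..X/X.O/..O]: True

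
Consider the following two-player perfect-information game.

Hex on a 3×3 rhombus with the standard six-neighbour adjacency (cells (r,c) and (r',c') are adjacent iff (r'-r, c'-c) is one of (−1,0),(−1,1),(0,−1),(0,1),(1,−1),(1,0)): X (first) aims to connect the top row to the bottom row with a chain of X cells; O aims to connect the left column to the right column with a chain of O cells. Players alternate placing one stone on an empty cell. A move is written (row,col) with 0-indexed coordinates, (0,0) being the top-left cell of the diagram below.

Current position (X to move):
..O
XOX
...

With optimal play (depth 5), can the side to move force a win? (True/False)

[..O/XOX/...] X move#1: (0,0):-1/X.O/XOX/..., (0,1):-1/.XO/XOX/..., (2,0):+1/..O/XOX/X..*, (2,1):-1/..O/XOX/.X., (2,2):-1/..O/XOX/..X
[..O/XOX/X..] O move#2: (0,0):-1/O.O/XOX/X..*, (0,1):-1/.OO/XOX/X.., (2,1):-1/..O/XOX/XO., (2,2):-1/..O/XOX/X.O
[O.O/XOX/X..] X move#3: (0,1):+1/OXO/XOX/X..*, (2,1):-1/O.O/XOX/XX., (2,2):-1/O.O/XOX/X.X
[OXO/XOX/X..] end (terminal -1, O#4); searched ..O/XOX/... to 5

X winning at [..O/XOX/...]: True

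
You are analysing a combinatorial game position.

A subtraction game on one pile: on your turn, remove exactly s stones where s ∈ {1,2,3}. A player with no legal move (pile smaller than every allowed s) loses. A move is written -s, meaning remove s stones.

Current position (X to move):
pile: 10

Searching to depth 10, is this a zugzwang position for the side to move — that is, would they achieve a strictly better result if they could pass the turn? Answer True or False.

p1 X@[10]: -1[9]-1 -2[8]+1* -3[7]-1
p2 O@[8]: -1[7]-1* -2[6]-1 -3[5]-1
p3 X@[7]: -1[6]-1 -2[5]-1 -3[4]+1*
p4 O@[4]: -1[3]-1* -2[2]-1 -3[1]-1
p5 X@[3]: -1[2]-1 -2[1]-1 -3[0]+1*
p6 O@[0] terminal -1; root [10] d10
pass branch (O moves first from the same position):
  | p1 O@[10]: -1[9]-1 -2[8]+1* -3[7]-1
  | p2 X@[8]: -1[7]-1* -2[6]-1 -3[5]-1
  | p3 O@[7]: -1[6]-1 -2[5]-1 -3[4]+1*
  | p4 X@[4]: -1[3]-1* -2[2]-1 -3[1]-1
  | p5 O@[3]: -1[2]-1 -2[1]-1 -3[0]+1*
  | p6 X@[0] terminal -1; root [10] d10
X moving scores +1; X passing scores -1

zugzwang(10, X) = False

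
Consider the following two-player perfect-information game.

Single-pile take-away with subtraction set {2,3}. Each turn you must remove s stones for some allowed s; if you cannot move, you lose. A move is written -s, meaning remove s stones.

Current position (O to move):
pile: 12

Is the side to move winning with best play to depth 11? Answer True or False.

O winning at [12]: True

ply 1, O at 12 | -2=+1→10*; -3=-1→9
ply 2, X at 10 | -2=-1→8*; -3=-1→7
ply 3, O at 8 | -2=+1→6*; -3=+1→5
ply 4, X at 6 | -2=-1→4*; -3=-1→3
ply 5, O at 4 | -2=-1→2; -3=+1→1*
ply 6: 1 is terminal -1 (X); from 12 depth 11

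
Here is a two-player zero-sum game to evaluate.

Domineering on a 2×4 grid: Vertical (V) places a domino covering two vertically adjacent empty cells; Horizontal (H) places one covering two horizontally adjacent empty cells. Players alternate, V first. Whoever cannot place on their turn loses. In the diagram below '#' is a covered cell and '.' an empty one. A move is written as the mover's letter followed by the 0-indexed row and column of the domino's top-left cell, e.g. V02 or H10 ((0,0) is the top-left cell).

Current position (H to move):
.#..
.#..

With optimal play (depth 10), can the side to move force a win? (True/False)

ply 1, H at .#../.#.. | H02=+1→.###/.#..*; H12=+1→.#../.###
ply 2, V at .###/.#.. | V00=-1→####/##..*
ply 3, H at ####/##.. | H12=+1→####/####*
ply 4: ####/#### is terminal -1 (V); from .#../.#.. depth 10

H winning at [.#../.#..]: True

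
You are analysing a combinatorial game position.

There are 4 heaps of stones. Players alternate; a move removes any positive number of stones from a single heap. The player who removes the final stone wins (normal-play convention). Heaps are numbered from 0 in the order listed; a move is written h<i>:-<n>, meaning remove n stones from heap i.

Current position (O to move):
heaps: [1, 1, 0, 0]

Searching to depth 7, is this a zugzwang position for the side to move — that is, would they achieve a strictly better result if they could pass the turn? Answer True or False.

zugzwang((1,1,0,0), O) = True

p1 O@[(1,1,0,0)]: h0:-1[(0,1,0,0)]-1* h1:-1[(1,0,0,0)]-1
p2 X@[(0,1,0,0)]: h1:-1[(0,0,0,0)]+1*
p3 O@[(0,0,0,0)] terminal -1; root [(1,1,0,0)] d7
suppose O passes — search the same position with X to move:
pass> p1 X@[(1,1,0,0)]: h0:-1[(0,1,0,0)]-1* h1:-1[(1,0,0,0)]-1
pass> p2 O@[(0,1,0,0)]: h1:-1[(0,0,0,0)]+1*
pass> p3 X@[(0,0,0,0)] terminal -1; root [(1,1,0,0)] d7
for O: play -1, pass +1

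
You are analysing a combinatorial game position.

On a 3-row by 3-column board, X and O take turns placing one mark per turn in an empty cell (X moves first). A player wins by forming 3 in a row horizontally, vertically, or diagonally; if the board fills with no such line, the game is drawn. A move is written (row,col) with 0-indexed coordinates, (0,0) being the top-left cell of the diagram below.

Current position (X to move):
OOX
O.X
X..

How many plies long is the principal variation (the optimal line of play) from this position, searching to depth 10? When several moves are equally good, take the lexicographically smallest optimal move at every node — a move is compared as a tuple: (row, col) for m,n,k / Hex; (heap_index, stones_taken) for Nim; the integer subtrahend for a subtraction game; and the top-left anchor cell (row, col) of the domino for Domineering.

PV length from [OOX/O.X/X..]: 1 ply

p1 X@[OOX/O.X/X..]: (1,1)[OOX/OXX/X..]+1* (2,1)[OOX/O.X/XX.]+1 (2,2)[OOX/O.X/X.X]+1
p2 O@[OOX/OXX/X..] terminal -1; root [OOX/O.X/X..] d10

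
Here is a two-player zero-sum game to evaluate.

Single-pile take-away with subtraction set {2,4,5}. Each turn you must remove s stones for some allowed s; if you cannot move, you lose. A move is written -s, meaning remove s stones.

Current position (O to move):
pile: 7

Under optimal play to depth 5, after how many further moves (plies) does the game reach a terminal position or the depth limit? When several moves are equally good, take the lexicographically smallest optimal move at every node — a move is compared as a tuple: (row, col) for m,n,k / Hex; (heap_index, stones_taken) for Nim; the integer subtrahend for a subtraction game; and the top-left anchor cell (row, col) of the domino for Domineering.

ply 1, O at 7 | -2=-1→5*; -4=-1→3; -5=-1→2
ply 2, X at 5 | -2=-1→3; -4=+1→1*; -5=+1→0
ply 3: 1 is terminal -1 (O); from 7 depth 5

PV length from [7]: 2 plies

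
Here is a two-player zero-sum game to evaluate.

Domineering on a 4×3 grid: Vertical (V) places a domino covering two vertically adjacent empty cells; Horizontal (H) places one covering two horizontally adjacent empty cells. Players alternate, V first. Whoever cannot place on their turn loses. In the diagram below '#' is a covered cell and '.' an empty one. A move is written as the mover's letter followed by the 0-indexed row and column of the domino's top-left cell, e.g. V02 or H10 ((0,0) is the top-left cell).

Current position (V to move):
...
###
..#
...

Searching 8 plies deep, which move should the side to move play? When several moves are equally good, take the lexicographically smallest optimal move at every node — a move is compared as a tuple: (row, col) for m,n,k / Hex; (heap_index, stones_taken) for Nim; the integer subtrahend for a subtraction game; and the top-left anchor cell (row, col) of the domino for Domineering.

ply 1, V at .../###/..#/... | V20=-1→.../###/#.#/#..; V21=+1→.../###/.##/.#.*
ply 2, H at .../###/.##/.#. | H00=-1→##./###/.##/.#.*; H01=-1→.##/###/.##/.#.
ply 3, V at ##./###/.##/.#. | V20=+1→##./###/###/##.*
ply 4: ##./###/###/##. is terminal -1 (H); from .../###/..#/... depth 8

V's best at [.../###/..#/...]: V21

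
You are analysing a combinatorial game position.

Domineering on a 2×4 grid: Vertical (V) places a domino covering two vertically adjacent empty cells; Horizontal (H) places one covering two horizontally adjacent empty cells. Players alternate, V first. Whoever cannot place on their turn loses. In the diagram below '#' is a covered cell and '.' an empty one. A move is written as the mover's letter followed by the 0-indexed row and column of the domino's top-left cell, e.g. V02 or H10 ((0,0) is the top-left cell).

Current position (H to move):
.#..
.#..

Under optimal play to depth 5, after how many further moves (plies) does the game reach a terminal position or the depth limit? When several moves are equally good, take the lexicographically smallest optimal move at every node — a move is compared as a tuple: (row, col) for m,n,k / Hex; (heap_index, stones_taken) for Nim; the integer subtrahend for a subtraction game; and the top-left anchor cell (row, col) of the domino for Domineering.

PV length from [.#../.#..]: 3 plies

p1 H@[.#../.#..]: H02[.###/.#..]+1* H12[.#../.###]+1
p2 V@[.###/.#..]: V00[####/##..]-1*
p3 H@[####/##..]: H12[####/####]+1*
p4 V@[####/####] terminal -1; root [.#../.#..] d5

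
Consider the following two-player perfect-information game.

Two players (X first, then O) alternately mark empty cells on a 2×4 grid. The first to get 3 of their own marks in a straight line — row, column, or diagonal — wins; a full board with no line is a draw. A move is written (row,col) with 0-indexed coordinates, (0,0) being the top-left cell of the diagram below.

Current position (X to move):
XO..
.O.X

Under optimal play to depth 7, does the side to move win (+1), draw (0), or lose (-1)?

p1 X@[XO../.O.X]: (0,2)[XOX./.O.X]+0* (0,3)[XO.X/.O.X]+0 (1,0)[XO../XO.X]+0 (1,2)[XO../.OXX]+0
p2 O@[XOX./.O.X]: (0,3)[XOXO/.O.X]+0* (1,0)[XOX./OO.X]+0 (1,2)[XOX./.OOX]+0
p3 X@[XOXO/.O.X]: (1,0)[XOXO/XO.X]+0* (1,2)[XOXO/.OXX]+0
p4 O@[XOXO/XO.X]: (1,2)[XOXO/XOOX]+0*
p5 X@[XOXO/XOOX] terminal +0; root [XO../.O.X] d7

value(XO../.O.X, X) = 0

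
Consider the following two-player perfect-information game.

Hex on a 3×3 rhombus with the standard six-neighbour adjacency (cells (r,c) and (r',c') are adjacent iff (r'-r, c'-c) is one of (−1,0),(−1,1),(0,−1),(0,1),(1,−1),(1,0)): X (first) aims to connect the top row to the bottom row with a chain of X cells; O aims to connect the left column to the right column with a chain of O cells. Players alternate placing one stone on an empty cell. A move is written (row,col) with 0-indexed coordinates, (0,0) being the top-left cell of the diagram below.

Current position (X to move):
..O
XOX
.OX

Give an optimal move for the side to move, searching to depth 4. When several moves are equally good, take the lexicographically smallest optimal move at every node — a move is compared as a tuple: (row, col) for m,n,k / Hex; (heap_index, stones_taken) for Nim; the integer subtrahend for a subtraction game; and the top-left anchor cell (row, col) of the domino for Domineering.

[..O/XOX/.OX] X move#1: (0,0):-1/X.O/XOX/.OX, (0,1):-1/.XO/XOX/.OX, (2,0):+1/..O/XOX/XOX*
[..O/XOX/XOX] O move#2: (0,0):-1/O.O/XOX/XOX*, (0,1):-1/.OO/XOX/XOX
[O.O/XOX/XOX] X move#3: (0,1):+1/OXO/XOX/XOX*
[OXO/XOX/XOX] end (terminal -1, O#4); searched ..O/XOX/.OX to 4

X's best at [..O/XOX/.OX]: (2,0)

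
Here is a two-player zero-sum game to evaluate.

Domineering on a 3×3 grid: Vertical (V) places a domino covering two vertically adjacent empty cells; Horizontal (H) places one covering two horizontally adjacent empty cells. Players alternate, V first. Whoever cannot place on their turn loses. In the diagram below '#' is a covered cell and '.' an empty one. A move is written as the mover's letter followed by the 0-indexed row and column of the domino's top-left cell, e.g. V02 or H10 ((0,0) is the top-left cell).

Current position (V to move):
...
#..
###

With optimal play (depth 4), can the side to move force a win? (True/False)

V winning at [.../#../###]: True

ply 1, V at .../#../### | V01=+1→.#./##./###*; V02=-1→..#/#.#/###
ply 2: .#./##./### is terminal -1 (H); from .../#../### depth 4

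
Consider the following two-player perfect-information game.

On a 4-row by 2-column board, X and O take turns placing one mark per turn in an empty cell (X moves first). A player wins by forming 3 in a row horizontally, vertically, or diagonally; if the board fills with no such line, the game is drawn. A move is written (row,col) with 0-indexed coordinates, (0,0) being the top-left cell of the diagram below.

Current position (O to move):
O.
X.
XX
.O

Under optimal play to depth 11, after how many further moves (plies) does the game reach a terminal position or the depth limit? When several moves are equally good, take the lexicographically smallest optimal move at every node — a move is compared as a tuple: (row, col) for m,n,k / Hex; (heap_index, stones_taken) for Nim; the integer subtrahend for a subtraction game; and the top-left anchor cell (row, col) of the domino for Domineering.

PV length from [O./X./XX/.O]: 3 plies

[O./X./XX/.O] O move#1: (0,1):-1/OO/X./XX/.O, (1,1):-1/O./XO/XX/.O, (3,0):+0/O./X./XX/OO*
[O./X./XX/OO] X move#2: (0,1):+0/OX/X./XX/OO*, (1,1):+0/O./XX/XX/OO
[OX/X./XX/OO] O move#3: (1,1):+0/OX/XO/XX/OO*
[OX/XO/XX/OO] end (terminal +0, X#4); searched O./X./XX/.O to 11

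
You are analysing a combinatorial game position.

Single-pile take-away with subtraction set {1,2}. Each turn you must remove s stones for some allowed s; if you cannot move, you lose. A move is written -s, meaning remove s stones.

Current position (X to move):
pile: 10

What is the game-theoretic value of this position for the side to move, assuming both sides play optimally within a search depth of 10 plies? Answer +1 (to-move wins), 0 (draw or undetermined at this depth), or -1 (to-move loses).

value(10, X) = +1

p1 X@[10]: -1[9]+1* -2[8]-1
p2 O@[9]: -1[8]-1* -2[7]-1
p3 X@[8]: -1[7]-1 -2[6]+1*
p4 O@[6]: -1[5]-1* -2[4]-1
p5 X@[5]: -1[4]-1 -2[3]+1*
p6 O@[3]: -1[2]-1* -2[1]-1
p7 X@[2]: -1[1]-1 -2[0]+1*
p8 O@[0] terminal -1; root [10] d10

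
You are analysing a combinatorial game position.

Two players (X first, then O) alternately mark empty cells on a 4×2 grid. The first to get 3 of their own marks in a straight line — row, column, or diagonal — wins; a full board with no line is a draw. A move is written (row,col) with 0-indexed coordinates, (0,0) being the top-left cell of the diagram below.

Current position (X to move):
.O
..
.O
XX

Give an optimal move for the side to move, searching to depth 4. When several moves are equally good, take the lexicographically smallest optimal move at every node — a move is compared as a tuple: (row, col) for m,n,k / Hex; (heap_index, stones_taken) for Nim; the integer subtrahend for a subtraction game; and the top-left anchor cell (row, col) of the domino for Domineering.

ply 1, X at .O/../.O/XX | (0,0)=-1→XO/../.O/XX; (1,0)=-1→.O/X./.O/XX; (1,1)=+0→.O/.X/.O/XX*; (2,0)=-1→.O/../XO/XX
ply 2, O at .O/.X/.O/XX | (0,0)=+0→OO/.X/.O/XX*; (1,0)=+0→.O/OX/.O/XX; (2,0)=+0→.O/.X/OO/XX
ply 3, X at OO/.X/.O/XX | (1,0)=+0→OO/XX/.O/XX*; (2,0)=+0→OO/.X/XO/XX
ply 4, O at OO/XX/.O/XX | (2,0)=+0→OO/XX/OO/XX*
ply 5: OO/XX/OO/XX is terminal +0 (X); from .O/../.O/XX depth 4

X's best at [.O/../.O/XX]: (1,1)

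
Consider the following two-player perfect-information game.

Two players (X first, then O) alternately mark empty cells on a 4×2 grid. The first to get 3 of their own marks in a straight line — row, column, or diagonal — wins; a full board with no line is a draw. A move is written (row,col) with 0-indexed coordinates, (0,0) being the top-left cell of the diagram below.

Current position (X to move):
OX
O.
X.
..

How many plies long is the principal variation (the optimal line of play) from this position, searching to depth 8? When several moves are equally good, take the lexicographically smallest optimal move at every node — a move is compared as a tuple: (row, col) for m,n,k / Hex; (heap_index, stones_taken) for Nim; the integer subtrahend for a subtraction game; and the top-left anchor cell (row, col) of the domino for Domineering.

PV length from [OX/O./X./..]: 4 plies

[OX/O./X./..] X move#1: (1,1):+0/OX/OX/X./..*, (2,1):+0/OX/O./XX/.., (3,0):+0/OX/O./X./X., (3,1):+0/OX/O./X./.X
[OX/OX/X./..] O move#2: (2,1):+0/OX/OX/XO/..*, (3,0):-1/OX/OX/X./O., (3,1):-1/OX/OX/X./.O
[OX/OX/XO/..] X move#3: (3,0):+0/OX/OX/XO/X.*, (3,1):+0/OX/OX/XO/.X
[OX/OX/XO/X.] O move#4: (3,1):+0/OX/OX/XO/XO*
[OX/OX/XO/XO] end (terminal +0, X#5); searched OX/O./X./.. to 8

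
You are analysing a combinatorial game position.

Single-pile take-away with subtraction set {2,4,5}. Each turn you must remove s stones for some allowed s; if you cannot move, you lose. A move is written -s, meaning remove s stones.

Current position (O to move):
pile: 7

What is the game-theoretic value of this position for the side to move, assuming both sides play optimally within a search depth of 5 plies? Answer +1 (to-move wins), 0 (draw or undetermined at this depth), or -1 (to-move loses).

value(7, O) = -1

ply 1, O at 7 | -2=-1→5*; -4=-1→3; -5=-1→2
ply 2, X at 5 | -2=-1→3; -4=+1→1*; -5=+1→0
ply 3: 1 is terminal -1 (O); from 7 depth 5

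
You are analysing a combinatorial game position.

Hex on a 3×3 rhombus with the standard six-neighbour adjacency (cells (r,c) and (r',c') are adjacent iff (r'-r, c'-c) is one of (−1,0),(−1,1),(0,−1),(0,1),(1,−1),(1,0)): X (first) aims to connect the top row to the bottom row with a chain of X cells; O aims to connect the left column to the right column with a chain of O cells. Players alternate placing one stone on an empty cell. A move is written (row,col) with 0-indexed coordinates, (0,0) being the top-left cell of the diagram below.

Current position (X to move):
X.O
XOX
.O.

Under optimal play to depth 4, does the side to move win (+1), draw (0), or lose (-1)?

p1 X@[X.O/XOX/.O.]: (0,1)[XXO/XOX/.O.]-1 (2,0)[X.O/XOX/XO.]+1* (2,2)[X.O/XOX/.OX]-1
p2 O@[X.O/XOX/XO.] terminal -1; root [X.O/XOX/.O.] d4

value(X.O/XOX/.O., X) = +1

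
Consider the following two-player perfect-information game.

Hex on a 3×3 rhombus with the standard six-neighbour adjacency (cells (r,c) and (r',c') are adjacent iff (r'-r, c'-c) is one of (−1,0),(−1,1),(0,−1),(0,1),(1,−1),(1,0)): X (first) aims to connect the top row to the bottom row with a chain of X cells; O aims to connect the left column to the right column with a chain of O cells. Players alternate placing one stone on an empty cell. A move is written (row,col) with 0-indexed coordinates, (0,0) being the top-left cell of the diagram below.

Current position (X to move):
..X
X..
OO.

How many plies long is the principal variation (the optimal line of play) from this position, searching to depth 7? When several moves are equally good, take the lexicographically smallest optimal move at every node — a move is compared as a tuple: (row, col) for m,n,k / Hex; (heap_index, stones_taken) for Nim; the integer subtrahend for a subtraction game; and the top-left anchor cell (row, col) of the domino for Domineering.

PV length from [..X/X../OO.]: 4 plies

ply 1, X at ..X/X../OO. | (0,0)=-1→X.X/X../OO.*; (0,1)=-1→.XX/X../OO.; (1,1)=-1→..X/XX./OO.; (1,2)=-1→..X/X.X/OO.; (2,2)=-1→..X/X../OOX
ply 2, O at X.X/X../OO. | (0,1)=+1→XOX/X../OO.*; (1,1)=+1→X.X/XO./OO.; (1,2)=+1→X.X/X.O/OO.; (2,2)=+1→X.X/X../OOO
ply 3, X at XOX/X../OO. | (1,1)=-1→XOX/XX./OO.*; (1,2)=-1→XOX/X.X/OO.; (2,2)=-1→XOX/X../OOX
ply 4, O at XOX/XX./OO. | (1,2)=+1→XOX/XXO/OO.*; (2,2)=+1→XOX/XX./OOO
ply 5: XOX/XXO/OO. is terminal -1 (X); from ..X/X../OO. depth 7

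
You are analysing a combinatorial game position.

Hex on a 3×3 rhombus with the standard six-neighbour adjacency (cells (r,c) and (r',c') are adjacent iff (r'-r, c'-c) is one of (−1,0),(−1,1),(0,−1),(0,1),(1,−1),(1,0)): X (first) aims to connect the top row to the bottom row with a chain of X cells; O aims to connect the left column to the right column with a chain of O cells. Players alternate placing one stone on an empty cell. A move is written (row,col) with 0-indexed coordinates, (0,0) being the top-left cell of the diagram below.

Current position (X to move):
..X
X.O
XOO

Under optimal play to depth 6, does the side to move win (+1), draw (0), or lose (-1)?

value(..X/X.O/XOO, X) = +1

ply 1, X at ..X/X.O/XOO | (0,0)=+1→X.X/X.O/XOO*; (0,1)=+1→.XX/X.O/XOO; (1,1)=+1→..X/XXO/XOO
ply 2: X.X/X.O/XOO is terminal -1 (O); from ..X/X.O/XOO depth 6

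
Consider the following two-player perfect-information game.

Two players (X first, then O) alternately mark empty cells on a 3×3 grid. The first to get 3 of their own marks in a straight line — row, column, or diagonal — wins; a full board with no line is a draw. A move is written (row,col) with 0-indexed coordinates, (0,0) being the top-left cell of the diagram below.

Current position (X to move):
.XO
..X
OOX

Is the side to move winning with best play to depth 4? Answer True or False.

ply 1, X at .XO/..X/OOX | (0,0)=-1→XXO/..X/OOX; (1,0)=-1→.XO/X.X/OOX; (1,1)=+1→.XO/.XX/OOX*
ply 2, O at .XO/.XX/OOX | (0,0)=-1→OXO/.XX/OOX*; (1,0)=-1→.XO/OXX/OOX
ply 3, X at OXO/.XX/OOX | (1,0)=+1→OXO/XXX/OOX*
ply 4: OXO/XXX/OOX is terminal -1 (O); from .XO/..X/OOX depth 4

X winning at [.XO/..X/OOX]: True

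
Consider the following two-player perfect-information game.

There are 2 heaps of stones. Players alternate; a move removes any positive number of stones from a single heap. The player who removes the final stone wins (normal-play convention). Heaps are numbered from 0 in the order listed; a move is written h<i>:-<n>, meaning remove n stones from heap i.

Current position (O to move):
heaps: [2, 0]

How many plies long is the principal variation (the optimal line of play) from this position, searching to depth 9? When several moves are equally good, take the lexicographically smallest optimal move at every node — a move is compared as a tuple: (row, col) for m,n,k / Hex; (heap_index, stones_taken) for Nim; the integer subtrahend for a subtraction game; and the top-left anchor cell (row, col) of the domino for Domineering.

PV length from [(2,0)]: 1 ply

p1 O@[(2,0)]: h0:-1[(1,0)]-1 h0:-2[(0,0)]+1*
p2 X@[(0,0)] terminal -1; root [(2,0)] d9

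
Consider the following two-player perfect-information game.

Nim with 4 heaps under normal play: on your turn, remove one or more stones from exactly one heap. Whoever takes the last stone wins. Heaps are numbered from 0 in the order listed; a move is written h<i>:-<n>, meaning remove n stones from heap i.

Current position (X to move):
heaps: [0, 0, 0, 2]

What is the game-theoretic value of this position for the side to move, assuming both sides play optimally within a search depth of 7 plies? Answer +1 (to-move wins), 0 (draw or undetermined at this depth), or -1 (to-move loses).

ply 1, X at (0,0,0,2) | h3:-1=-1→(0,0,0,1); h3:-2=+1→(0,0,0,0)*
ply 2: (0,0,0,0) is terminal -1 (O); from (0,0,0,2) depth 7

value((0,0,0,2), X) = +1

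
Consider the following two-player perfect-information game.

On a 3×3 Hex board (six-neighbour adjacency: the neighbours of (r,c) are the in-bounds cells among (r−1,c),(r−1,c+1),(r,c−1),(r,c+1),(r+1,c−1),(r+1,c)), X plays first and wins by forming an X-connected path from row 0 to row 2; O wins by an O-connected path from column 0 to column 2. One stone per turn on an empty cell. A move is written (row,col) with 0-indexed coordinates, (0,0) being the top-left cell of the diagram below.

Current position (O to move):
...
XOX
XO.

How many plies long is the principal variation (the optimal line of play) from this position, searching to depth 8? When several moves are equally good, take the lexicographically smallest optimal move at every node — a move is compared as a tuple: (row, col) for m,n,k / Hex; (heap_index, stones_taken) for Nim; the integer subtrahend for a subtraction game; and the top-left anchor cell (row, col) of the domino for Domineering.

p1 O@[.../XOX/XO.]: (0,0)[O../XOX/XO.]-1* (0,1)[.O./XOX/XO.]-1 (0,2)[..O/XOX/XO.]-1 (2,2)[.../XOX/XOO]-1
p2 X@[O../XOX/XO.]: (0,1)[OX./XOX/XO.]+1* (0,2)[O.X/XOX/XO.]+1 (2,2)[O../XOX/XOX]+1
p3 O@[OX./XOX/XO.] terminal -1; root [.../XOX/XO.] d8

PV length from [.../XOX/XO.]: 2 plies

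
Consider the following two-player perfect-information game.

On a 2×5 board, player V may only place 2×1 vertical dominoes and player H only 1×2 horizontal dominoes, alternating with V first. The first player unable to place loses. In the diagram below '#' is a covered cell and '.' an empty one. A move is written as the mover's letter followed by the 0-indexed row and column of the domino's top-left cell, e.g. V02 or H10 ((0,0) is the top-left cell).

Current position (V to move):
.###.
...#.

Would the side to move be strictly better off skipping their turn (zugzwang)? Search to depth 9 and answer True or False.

p1 V@[.###./...#.]: V00[####./#..#.]+1* V04[.####/...##]-1
p2 H@[####./#..#.]: H11[####./####.]-1*
p3 V@[####./####.]: V04[#####/#####]+1*
p4 H@[#####/#####] terminal -1; root [.###./...#.] d9
suppose V passes — search the same position with H to move:
pass> p1 H@[.###./...#.]: H10[.###./##.#.]-1* H11[.###./.###.]-1
pass> p2 V@[.###./##.#.]: V04[.####/##.##]+1*
pass> p3 H@[.####/##.##] terminal -1; root [.###./...#.] d9
for V: play +1, pass +1

zugzwang(.###./...#., V) = False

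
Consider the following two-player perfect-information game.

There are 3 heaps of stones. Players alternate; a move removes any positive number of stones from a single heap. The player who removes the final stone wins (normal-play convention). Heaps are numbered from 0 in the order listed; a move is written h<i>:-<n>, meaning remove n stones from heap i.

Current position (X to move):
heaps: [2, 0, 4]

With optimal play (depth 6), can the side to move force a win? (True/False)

X winning at [(2,0,4)]: True

p1 X@[(2,0,4)]: h0:-1[(1,0,4)]-1 h0:-2[(0,0,4)]-1 h2:-1[(2,0,3)]-1 h2:-2[(2,0,2)]+1* h2:-3[(2,0,1)]-1 h2:-4[(2,0,0)]-1
p2 O@[(2,0,2)]: h0:-1[(1,0,2)]-1* h0:-2[(0,0,2)]-1 h2:-1[(2,0,1)]-1 h2:-2[(2,0,0)]-1
p3 X@[(1,0,2)]: h0:-1[(0,0,2)]-1 h2:-1[(1,0,1)]+1* h2:-2[(1,0,0)]-1
p4 O@[(1,0,1)]: h0:-1[(0,0,1)]-1* h2:-1[(1,0,0)]-1
p5 X@[(0,0,1)]: h2:-1[(0,0,0)]+1*
p6 O@[(0,0,0)] terminal -1; root [(2,0,4)] d6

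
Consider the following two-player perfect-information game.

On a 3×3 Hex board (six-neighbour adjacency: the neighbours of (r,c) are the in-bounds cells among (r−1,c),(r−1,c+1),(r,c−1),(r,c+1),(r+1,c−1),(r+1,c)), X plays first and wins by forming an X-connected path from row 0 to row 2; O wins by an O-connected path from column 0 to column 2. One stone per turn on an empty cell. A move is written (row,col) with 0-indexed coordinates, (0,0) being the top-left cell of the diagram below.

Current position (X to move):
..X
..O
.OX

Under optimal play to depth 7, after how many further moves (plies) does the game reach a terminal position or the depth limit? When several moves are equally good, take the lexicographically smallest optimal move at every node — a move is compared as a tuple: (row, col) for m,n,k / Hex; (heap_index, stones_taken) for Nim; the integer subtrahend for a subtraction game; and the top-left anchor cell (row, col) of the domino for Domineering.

p1 X@[..X/..O/.OX]: (0,0)[X.X/..O/.OX]-1 (0,1)[.XX/..O/.OX]-1 (1,0)[..X/X.O/.OX]-1 (1,1)[..X/.XO/.OX]-1 (2,0)[..X/..O/XOX]+1*
p2 O@[..X/..O/XOX]: (0,0)[O.X/..O/XOX]-1* (0,1)[.OX/..O/XOX]-1 (1,0)[..X/O.O/XOX]-1 (1,1)[..X/.OO/XOX]-1
p3 X@[O.X/..O/XOX]: (0,1)[OXX/..O/XOX]+1* (1,0)[O.X/X.O/XOX]+1 (1,1)[O.X/.XO/XOX]+1
p4 O@[OXX/..O/XOX]: (1,0)[OXX/O.O/XOX]-1* (1,1)[OXX/.OO/XOX]-1
p5 X@[OXX/O.O/XOX]: (1,1)[OXX/OXO/XOX]+1*
p6 O@[OXX/OXO/XOX] terminal -1; root [..X/..O/.OX] d7

PV length from [..X/..O/.OX]: 5 plies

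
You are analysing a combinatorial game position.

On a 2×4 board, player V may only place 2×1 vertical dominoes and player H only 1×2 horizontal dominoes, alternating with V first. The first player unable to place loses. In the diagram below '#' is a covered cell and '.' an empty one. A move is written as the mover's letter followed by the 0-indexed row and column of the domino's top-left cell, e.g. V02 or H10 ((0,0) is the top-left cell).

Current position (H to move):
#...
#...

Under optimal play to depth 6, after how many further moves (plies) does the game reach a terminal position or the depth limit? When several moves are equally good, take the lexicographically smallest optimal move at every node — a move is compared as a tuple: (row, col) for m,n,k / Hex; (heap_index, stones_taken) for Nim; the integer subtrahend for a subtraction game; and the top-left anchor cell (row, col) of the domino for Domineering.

[#.../#...] H move#1: H01:+1/###./#...*, H02:+1/#.##/#..., H11:+1/#.../###., H12:+1/#.../#.##
[###./#...] V move#2: V03:-1/####/#..#*
[####/#..#] H move#3: H11:+1/####/####*
[####/####] end (terminal -1, V#4); searched #.../#... to 6

PV length from [#.../#...]: 3 plies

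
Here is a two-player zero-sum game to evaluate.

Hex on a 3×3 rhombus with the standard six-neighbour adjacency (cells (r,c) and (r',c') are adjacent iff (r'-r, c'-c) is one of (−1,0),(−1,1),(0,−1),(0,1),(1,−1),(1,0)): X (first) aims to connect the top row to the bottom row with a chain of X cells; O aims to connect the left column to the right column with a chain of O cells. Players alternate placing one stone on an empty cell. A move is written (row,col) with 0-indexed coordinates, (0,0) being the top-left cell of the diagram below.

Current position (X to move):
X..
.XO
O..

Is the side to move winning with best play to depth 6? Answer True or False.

X winning at [X../.XO/O..]: True

p1 X@[X../.XO/O..]: (0,1)[XX./.XO/O..]-1 (0,2)[X.X/.XO/O..]-1 (1,0)[X../XXO/O..]-1 (2,1)[X../.XO/OX.]+1* (2,2)[X../.XO/O.X]-1
p2 O@[X../.XO/OX.]: (0,1)[XO./.XO/OX.]-1* (0,2)[X.O/.XO/OX.]-1 (1,0)[X../OXO/OX.]-1 (2,2)[X../.XO/OXO]-1
p3 X@[XO./.XO/OX.]: (0,2)[XOX/.XO/OX.]+1* (1,0)[XO./XXO/OX.]+1 (2,2)[XO./.XO/OXX]+1
p4 O@[XOX/.XO/OX.] terminal -1; root [X../.XO/O..] d6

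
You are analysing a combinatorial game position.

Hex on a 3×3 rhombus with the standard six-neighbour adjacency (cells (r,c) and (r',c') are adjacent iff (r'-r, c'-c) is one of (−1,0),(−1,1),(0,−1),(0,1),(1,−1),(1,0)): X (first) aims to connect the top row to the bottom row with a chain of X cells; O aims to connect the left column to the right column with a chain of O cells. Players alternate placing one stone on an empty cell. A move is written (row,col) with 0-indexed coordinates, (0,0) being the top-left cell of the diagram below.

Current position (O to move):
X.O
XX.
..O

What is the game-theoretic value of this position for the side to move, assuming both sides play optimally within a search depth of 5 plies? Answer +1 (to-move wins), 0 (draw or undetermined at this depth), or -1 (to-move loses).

value(X.O/XX./..O, O) = -1

p1 O@[X.O/XX./..O]: (0,1)[XOO/XX./..O]-1* (1,2)[X.O/XXO/..O]-1 (2,0)[X.O/XX./O.O]-1 (2,1)[X.O/XX./.OO]-1
p2 X@[XOO/XX./..O]: (1,2)[XOO/XXX/..O]+1* (2,0)[XOO/XX./X.O]+1 (2,1)[XOO/XX./.XO]+1
p3 O@[XOO/XXX/..O]: (2,0)[XOO/XXX/O.O]-1* (2,1)[XOO/XXX/.OO]-1
p4 X@[XOO/XXX/O.O]: (2,1)[XOO/XXX/OXO]+1*
p5 O@[XOO/XXX/OXO] terminal -1; root [X.O/XX./..O] d5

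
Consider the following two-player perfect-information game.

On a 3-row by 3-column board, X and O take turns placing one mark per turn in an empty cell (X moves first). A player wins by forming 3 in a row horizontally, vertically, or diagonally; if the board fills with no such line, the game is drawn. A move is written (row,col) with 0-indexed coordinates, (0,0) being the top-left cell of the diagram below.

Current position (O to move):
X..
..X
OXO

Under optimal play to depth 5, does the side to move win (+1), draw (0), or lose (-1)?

[X../..X/OXO] O move#1: (0,1):+0/XO./..X/OXO*, (0,2):-1/X.O/..X/OXO, (1,0):-1/X../O.X/OXO, (1,1):+0/X../.OX/OXO
[XO./..X/OXO] X move#2: (0,2):+0/XOX/..X/OXO*, (1,0):+0/XO./X.X/OXO, (1,1):+0/XO./.XX/OXO
[XOX/..X/OXO] O move#3: (1,0):+0/XOX/O.X/OXO*, (1,1):+0/XOX/.OX/OXO
[XOX/O.X/OXO] X move#4: (1,1):+0/XOX/OXX/OXO*
[XOX/OXX/OXO] end (terminal +0, O#5); searched X../..X/OXO to 5

value(X../..X/OXO, O) = 0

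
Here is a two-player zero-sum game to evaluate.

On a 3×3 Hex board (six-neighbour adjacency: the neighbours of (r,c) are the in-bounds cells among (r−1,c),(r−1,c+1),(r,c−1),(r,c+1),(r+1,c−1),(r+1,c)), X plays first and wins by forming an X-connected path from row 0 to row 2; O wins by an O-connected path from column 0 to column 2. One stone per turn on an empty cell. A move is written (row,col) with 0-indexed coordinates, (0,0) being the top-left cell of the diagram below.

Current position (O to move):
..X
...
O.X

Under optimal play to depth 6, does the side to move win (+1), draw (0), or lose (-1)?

value(..X/.../O.X, O) = +1

p1 O@[..X/.../O.X]: (0,0)[O.X/.../O.X]-1 (0,1)[.OX/.../O.X]-1 (1,0)[..X/O../O.X]-1 (1,1)[..X/.O./O.X]-1 (1,2)[..X/..O/O.X]+1* (2,1)[..X/.../OOX]-1
p2 X@[..X/..O/O.X]: (0,0)[X.X/..O/O.X]-1* (0,1)[.XX/..O/O.X]-1 (1,0)[..X/X.O/O.X]-1 (1,1)[..X/.XO/O.X]-1 (2,1)[..X/..O/OXX]-1
p3 O@[X.X/..O/O.X]: (0,1)[XOX/..O/O.X]+1* (1,0)[X.X/O.O/O.X]+1 (1,1)[X.X/.OO/O.X]+1 (2,1)[X.X/..O/OOX]+1
p4 X@[XOX/..O/O.X]: (1,0)[XOX/X.O/O.X]-1* (1,1)[XOX/.XO/O.X]-1 (2,1)[XOX/..O/OXX]-1
p5 O@[XOX/X.O/O.X]: (1,1)[XOX/XOO/O.X]+1* (2,1)[XOX/X.O/OOX]+1
p6 X@[XOX/XOO/O.X] terminal -1; root [..X/.../O.X] d6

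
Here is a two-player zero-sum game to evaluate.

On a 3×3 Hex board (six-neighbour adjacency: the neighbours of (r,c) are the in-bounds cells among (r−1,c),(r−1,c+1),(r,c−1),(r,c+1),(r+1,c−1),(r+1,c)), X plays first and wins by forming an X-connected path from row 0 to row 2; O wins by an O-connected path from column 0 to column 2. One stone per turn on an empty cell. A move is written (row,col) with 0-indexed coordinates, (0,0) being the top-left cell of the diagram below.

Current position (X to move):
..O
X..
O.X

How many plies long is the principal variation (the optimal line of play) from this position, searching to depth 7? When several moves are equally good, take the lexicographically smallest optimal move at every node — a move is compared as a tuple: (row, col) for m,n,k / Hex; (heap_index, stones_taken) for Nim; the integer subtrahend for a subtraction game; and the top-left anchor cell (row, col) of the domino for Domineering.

[..O/X../O.X] X move#1: (0,0):-1/X.O/X../O.X, (0,1):-1/.XO/X../O.X, (1,1):+1/..O/XX./O.X*, (1,2):-1/..O/X.X/O.X, (2,1):-1/..O/X../OXX
[..O/XX./O.X] O move#2: (0,0):-1/O.O/XX./O.X*, (0,1):-1/.OO/XX./O.X, (1,2):-1/..O/XXO/O.X, (2,1):-1/..O/XX./OOX
[O.O/XX./O.X] X move#3: (0,1):+1/OXO/XX./O.X*, (1,2):-1/O.O/XXX/O.X, (2,1):-1/O.O/XX./OXX
[OXO/XX./O.X] O move#4: (1,2):-1/OXO/XXO/O.X*, (2,1):-1/OXO/XX./OOX
[OXO/XXO/O.X] X move#5: (2,1):+1/OXO/XXO/OXX*
[OXO/XXO/OXX] end (terminal -1, O#6); searched ..O/X../O.X to 7

PV length from [..O/X../O.X]: 5 plies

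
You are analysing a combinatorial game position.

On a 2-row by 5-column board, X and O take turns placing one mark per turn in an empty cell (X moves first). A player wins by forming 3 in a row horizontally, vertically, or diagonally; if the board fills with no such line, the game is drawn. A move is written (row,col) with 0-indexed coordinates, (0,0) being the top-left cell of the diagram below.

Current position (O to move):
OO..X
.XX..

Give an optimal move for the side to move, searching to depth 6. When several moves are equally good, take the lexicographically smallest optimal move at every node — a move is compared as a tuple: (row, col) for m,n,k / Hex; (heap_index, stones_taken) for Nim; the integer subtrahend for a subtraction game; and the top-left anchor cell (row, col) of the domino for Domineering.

O's best at [OO..X/.XX..]: (0,2)

p1 O@[OO..X/.XX..]: (0,2)[OOO.X/.XX..]+1* (0,3)[OO.OX/.XX..]-1 (1,0)[OO..X/OXX..]-1 (1,3)[OO..X/.XXO.]-1 (1,4)[OO..X/.XX.O]-1
p2 X@[OOO.X/.XX..] terminal -1; root [OO..X/.XX..] d6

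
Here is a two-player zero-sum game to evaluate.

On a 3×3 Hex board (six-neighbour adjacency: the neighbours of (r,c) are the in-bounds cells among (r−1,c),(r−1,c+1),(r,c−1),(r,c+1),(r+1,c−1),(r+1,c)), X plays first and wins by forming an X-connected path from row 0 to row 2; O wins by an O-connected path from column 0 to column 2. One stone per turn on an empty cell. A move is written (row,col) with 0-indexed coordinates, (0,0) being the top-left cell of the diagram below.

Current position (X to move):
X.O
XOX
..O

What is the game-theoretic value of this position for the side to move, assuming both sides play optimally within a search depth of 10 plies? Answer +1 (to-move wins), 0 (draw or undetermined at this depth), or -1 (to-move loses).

p1 X@[X.O/XOX/..O]: (0,1)[XXO/XOX/..O]-1 (2,0)[X.O/XOX/X.O]+1* (2,1)[X.O/XOX/.XO]-1
p2 O@[X.O/XOX/X.O] terminal -1; root [X.O/XOX/..O] d10

value(X.O/XOX/..O, X) = +1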